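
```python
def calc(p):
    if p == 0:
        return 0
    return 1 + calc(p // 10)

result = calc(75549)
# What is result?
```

Count of digits of 75549: 5

Answer: 5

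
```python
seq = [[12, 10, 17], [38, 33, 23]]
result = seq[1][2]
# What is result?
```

Trace:
`seq = [[12, 10, 17], [38, 33, 23]]` → seq = [[12, 10, 17], [38, 33, 23]]
`result = seq[1][2]` → result = 23
So result = 23

Answer: 23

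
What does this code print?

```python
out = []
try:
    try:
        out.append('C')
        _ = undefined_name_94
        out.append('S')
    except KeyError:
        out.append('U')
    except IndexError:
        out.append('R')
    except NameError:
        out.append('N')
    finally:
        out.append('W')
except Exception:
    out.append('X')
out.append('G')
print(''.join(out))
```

Execution trace: 'C' (inner try body) → 'N' (inner except NameError) → 'W' (inner finally) → 'G' (after the try/except). Output: CNWG

Answer: CNWG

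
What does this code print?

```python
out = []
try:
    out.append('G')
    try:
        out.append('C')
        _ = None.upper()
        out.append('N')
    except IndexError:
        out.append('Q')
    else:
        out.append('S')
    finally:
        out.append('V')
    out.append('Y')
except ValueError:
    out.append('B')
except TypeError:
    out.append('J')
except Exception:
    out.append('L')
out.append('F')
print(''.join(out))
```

Execution trace: 'G' (try body) → 'C' (inner try body) → 'V' (inner finally) → 'L' (except Exception) → 'F' (after the try/except). Output: GCVLF

Answer: GCVLF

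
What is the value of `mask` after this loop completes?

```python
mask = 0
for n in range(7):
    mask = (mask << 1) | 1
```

Build 7 consecutive 1-bits: 0b1111111
`mask` takes the values: 0 → 1 → 3 → 7 → 15 → 31 → 63 → 127

Answer: 127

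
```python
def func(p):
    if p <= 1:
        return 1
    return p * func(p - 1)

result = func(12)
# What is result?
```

func(12) = 12 * 11 * 10 * 9 * 8 * 7 * 6 * 5 * 4 * 3 * 2 * 1 = 479001600

Answer: 479001600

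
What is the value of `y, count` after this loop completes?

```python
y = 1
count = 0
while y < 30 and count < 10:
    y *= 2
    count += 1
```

Double until >= 30 or 10 iterations
`y, count` takes the values: (1, 0) → (2, 0) → (2, 1) → (4, 1) → (4, 2) → (8, 2) → (8, 3) → (16, 3) → (16, 4) → (32, 4) → (32, 5)

Answer: 32, 5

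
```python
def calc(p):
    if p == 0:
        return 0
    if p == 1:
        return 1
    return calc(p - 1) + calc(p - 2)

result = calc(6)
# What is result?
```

Build up from base cases: calc(0)=0, calc(1)=1, calc(2)=1, calc(3)=2, calc(4)=3, calc(5)=5, calc(6)=8

Answer: 8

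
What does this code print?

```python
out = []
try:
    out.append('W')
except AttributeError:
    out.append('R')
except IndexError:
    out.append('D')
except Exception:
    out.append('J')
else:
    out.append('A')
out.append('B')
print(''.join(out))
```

Execution trace: 'W' (try body, no exception) → 'A' (else) → 'B' (after the try/except). Output: WAB

Answer: WAB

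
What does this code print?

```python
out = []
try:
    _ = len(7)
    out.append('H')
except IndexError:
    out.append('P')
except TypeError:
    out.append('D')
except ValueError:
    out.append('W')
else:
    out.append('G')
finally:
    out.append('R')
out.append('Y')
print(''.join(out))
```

Execution trace: 'D' (except TypeError) → 'R' (finally) → 'Y' (after the try/except). Output: DRY

Answer: DRY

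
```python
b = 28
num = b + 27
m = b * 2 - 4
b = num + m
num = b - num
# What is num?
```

Trace:
`b = 28` → b = 28
`num = b + 27` → num = 55
`m = b * 2 - 4` → m = 52
`b = num + m` → b = 107
`num = b - num` → num = 52
So num = 52

Answer: 52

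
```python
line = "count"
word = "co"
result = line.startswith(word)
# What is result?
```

Trace:
`line = "count"` → line = 'count'
`word = "co"` → word = 'co'
`result = line.startswith(word)` → result = True
So result = True

Answer: True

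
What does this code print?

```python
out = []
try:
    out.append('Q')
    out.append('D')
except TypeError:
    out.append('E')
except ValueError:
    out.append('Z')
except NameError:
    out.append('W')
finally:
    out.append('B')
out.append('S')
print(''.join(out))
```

Execution trace: 'Q' (try body) → 'D' (try body, no exception) → 'B' (finally) → 'S' (after the try/except). Output: QDBS

Answer: QDBS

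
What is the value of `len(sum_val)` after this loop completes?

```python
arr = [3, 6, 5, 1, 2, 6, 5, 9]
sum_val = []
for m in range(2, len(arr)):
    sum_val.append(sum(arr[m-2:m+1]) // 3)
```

Number of 3-element averages
`sum_val` takes the values: [] → [4] → [4, 4] → [4, 4, 2] → [4, 4, 2, 3] → [4, 4, 2, 3, 4] → [4, 4, 2, 3, 4, 6]
So `len(sum_val)` = 6

Answer: 6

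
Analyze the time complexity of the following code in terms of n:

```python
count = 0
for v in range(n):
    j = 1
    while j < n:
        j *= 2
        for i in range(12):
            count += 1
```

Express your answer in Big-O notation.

Each loop level contributes: n × log n × 1. Multiplying the contributions gives O(n log n).

Answer: O(n log n)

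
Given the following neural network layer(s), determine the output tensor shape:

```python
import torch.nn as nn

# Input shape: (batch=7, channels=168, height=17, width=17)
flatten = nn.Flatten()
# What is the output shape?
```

Input: (7, 168, 17, 17) -> Output: (7, 48552)

Answer: (7, 48552)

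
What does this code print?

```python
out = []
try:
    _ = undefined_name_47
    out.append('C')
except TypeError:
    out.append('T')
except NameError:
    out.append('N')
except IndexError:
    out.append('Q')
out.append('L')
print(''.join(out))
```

Execution trace: 'N' (except NameError) → 'L' (after the try/except). Output: NL

Answer: NL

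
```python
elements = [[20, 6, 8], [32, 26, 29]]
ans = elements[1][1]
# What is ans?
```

Trace:
`elements = [[20, 6, 8], [32, 26, 29]]` → elements = [[20, 6, 8], [32, 26, 29]]
`ans = elements[1][1]` → ans = 26
So ans = 26

Answer: 26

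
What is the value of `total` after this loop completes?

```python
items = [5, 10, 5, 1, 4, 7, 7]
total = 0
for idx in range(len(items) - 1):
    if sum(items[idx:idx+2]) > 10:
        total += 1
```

Count windows with sum > 10
`total` takes the values: 0 → 1 → 2 → 3 → 4

Answer: 4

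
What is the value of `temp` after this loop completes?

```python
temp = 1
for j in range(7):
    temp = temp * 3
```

Multiply by 3, 7 times: 1 * 3^7 = 2187
`temp` takes the values: 1 → 3 → 9 → 27 → 81 → 243 → 729 → 2187

Answer: 2187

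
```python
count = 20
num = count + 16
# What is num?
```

Trace:
`count = 20` → count = 20
`num = count + 16` → num = 36
So num = 36

Answer: 36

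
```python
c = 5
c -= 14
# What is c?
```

Trace:
`c = 5` → c = 5
`c -= 14` → c = -9
So c = -9

Answer: -9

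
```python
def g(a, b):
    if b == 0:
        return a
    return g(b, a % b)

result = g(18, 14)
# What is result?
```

g(18, 14) -> g(14, 4) -> g(4, 2) -> g(2, 0) -> 2

Answer: 2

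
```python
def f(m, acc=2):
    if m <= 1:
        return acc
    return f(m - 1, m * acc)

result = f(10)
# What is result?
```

Accumulator trace (n, acc): (10, 2) -> (9, 20) -> (8, 180) -> (7, 1440) -> (6, 10080) -> (5, 60480) -> (4, 302400) -> (3, 1209600) -> (2, 3628800) -> (1, 7257600) -> return 7257600

Answer: 7257600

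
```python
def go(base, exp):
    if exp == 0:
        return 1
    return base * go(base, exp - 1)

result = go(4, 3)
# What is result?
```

go(4, 3) = 4 * 4 * 4 = 64

Answer: 64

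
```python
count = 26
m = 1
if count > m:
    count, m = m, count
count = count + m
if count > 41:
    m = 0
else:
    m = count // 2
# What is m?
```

Trace:
`count = 26` → count = 26
`m = 1` → m = 1
`if count > m: ...` → count > m is True → count = 1; m = 26
`count = count + m` → count = 27
`if count > 41: ...` → count > 41 is False, take else branch → m = 13
So m = 13

Answer: 13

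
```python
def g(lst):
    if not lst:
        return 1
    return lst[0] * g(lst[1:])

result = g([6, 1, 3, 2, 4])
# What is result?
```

Product over [6, 1, 3, 2, 4] = 6 * 1 * 3 * 2 * 4 = 144

Answer: 144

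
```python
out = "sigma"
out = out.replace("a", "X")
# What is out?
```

Trace:
`out = "sigma"` → out = 'sigma'
`out = out.replace("a", "X")` → out = 'sigmX'
So out = 'sigmX'

Answer: 'sigmX'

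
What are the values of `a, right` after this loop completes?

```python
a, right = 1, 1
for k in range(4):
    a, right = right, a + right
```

Fibonacci: after 4 iterations
`a, right` takes the values: (1, 1) → (1, 2) → (2, 3) → (3, 5) → (5, 8)

Answer: 5, 8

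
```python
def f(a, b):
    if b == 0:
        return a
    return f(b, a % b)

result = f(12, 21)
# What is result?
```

f(12, 21) -> f(21, 12) -> f(12, 9) -> f(9, 3) -> f(3, 0) -> 3

Answer: 3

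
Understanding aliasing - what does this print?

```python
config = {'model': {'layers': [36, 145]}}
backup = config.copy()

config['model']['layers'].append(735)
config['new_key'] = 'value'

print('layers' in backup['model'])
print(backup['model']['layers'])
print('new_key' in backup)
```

Key concept: shallow copy gotcha with nested dict.
Step by step:
`config = {'model': {'layers': [36, 145]}}` → config = {'model': {'layers': [36, 145]}}
`backup = config.copy()` → backup = {'model': {'layers': [36, 145]}}
`config['model']['layers'].append(735)` → config = {'model': {'layers': [36, 145, 735]}}; backup = {'model': {'layers': [36, 145, 735]}}
`config['new_key'] = 'value'` → config = {'model': {'layers': [36, 145, 735]}, 'new_key': 'value'}
`print('layers' in backup['model'])` → prints True
`print(backup['model']['layers'])` → prints [36, 145, 735]
`print('new_key' in backup)` → prints False

Answer:
True
[36, 145, 735]
False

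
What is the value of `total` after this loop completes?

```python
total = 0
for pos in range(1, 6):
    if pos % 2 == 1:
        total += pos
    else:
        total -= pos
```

Add odd, subtract even
`total` takes the values: 0 → 1 → -1 → 2 → -2 → 3

Answer: 3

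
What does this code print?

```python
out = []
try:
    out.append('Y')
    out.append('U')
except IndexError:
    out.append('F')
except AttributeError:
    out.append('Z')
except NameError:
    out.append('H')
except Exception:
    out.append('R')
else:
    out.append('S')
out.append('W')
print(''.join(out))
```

Execution trace: 'Y' (try body) → 'U' (try body, no exception) → 'S' (else) → 'W' (after the try/except). Output: YUSW

Answer: YUSW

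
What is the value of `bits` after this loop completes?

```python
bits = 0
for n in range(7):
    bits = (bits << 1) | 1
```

Build 7 consecutive 1-bits: 0b1111111
`bits` takes the values: 0 → 1 → 3 → 7 → 15 → 31 → 63 → 127

Answer: 127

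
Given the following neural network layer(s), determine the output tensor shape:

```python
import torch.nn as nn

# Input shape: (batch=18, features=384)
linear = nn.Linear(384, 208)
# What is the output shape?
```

Input: (18, 384) -> Output: (18, 208)

Answer: (18, 208)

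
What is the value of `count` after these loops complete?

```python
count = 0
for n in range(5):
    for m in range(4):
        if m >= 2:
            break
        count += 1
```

Inner breaks at 2, outer runs 5 times
`count` takes the values: 0 → 1 → 2 → 3 → 4 → 5 → 6 → 7 → 8 → 9 → 10

Answer: 10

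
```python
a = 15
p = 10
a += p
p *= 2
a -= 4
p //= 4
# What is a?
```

Trace:
`a = 15` → a = 15
`p = 10` → p = 10
`a += p` → a = 25
`p *= 2` → p = 20
`a -= 4` → a = 21
`p //= 4` → p = 5
So a = 21

Answer: 21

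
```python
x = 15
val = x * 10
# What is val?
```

Trace:
`x = 15` → x = 15
`val = x * 10` → val = 150
So val = 150

Answer: 150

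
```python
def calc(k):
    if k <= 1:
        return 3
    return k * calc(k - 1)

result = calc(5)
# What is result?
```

calc(5) = 5 * 4 * 3 * 2 * 3 = 360

Answer: 360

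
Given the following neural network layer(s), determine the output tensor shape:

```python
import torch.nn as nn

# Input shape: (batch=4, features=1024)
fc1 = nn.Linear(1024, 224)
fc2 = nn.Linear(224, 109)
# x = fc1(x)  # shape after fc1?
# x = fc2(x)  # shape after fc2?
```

Input: (4, 1024) -> after fc1: (4, 224) -> Output: (4, 109)

Answer: (4, 109)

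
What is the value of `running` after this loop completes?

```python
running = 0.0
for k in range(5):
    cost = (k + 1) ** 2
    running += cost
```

Sum of squared losses 1² + 2² + ... + 5²
`running` takes the values: 0.0 → 1.0 → 5.0 → 14.0 → 30.0 → 55.0

Answer: 55.0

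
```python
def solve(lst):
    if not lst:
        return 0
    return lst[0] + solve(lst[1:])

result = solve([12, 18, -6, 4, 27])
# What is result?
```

12 + 18 + (-6) + 4 + 27 + 0 = 55

Answer: 55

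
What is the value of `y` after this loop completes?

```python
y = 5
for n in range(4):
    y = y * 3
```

Multiply by 3, 4 times: 5 * 3^4 = 405
`y` takes the values: 5 → 15 → 45 → 135 → 405

Answer: 405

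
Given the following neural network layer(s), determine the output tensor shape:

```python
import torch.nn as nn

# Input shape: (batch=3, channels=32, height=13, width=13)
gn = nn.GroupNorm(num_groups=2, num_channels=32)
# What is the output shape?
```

Input: (3, 32, 13, 13) -> Output: (3, 32, 13, 13)

Answer: (3, 32, 13, 13)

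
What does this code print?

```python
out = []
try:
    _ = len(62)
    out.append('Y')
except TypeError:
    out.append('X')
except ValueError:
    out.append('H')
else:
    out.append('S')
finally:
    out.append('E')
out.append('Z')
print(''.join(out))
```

Execution trace: 'X' (except TypeError) → 'E' (finally) → 'Z' (after the try/except). Output: XEZ

Answer: XEZ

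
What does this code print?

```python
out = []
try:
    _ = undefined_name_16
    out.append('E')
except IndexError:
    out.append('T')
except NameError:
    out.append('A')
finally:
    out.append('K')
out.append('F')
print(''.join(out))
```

Execution trace: 'A' (except NameError) → 'K' (finally) → 'F' (after the try/except). Output: AKF

Answer: AKF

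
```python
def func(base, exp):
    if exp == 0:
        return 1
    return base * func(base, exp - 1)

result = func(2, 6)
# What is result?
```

func(2, 6) = 2 * 2 * 2 * 2 * 2 * 2 = 64

Answer: 64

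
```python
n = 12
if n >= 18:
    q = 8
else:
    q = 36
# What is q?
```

Trace:
`n = 12` → n = 12
`if n >= 18: ...` → n >= 18 is False, take else branch → q = 36
So q = 36

Answer: 36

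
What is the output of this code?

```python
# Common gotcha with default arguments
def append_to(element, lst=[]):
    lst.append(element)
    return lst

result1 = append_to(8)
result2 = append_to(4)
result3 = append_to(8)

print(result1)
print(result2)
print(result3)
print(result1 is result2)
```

Key concept: mutable default argument gotcha.
Step by step:
`result1 = append_to(8)` → result1 = [8]
`result2 = append_to(4)` → result1 = [8, 4] (same object as result2); result2 = [8, 4] (same object as result1)
`result3 = append_to(8)` → result1 = [8, 4, 8] (same object as result2, result3); result2 = [8, 4, 8] (same object as result1, result3); result3 = [8, 4, 8] (same object as result1, result2)
`print(result1)` → prints [8, 4, 8]
`print(result2)` → prints [8, 4, 8]
`print(result3)` → prints [8, 4, 8]
`print(result1 is result2)` → prints True

Answer:
[8, 4, 8]
[8, 4, 8]
[8, 4, 8]
True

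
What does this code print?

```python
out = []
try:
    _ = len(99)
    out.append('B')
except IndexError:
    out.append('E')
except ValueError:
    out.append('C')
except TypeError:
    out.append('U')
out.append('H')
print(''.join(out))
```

Execution trace: 'U' (except TypeError) → 'H' (after the try/except). Output: UH

Answer: UH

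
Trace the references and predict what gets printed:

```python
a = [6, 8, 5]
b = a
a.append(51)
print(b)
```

Key concept: basic list aliasing.
Step by step:
`a = [6, 8, 5]` → a = [6, 8, 5]
`b = a` → b = [6, 8, 5] (same object as a)
`a.append(51)` → a = [6, 8, 5, 51] (same object as b); b = [6, 8, 5, 51] (same object as a)
`print(b)` → prints [6, 8, 5, 51]

Answer: [6, 8, 5, 51]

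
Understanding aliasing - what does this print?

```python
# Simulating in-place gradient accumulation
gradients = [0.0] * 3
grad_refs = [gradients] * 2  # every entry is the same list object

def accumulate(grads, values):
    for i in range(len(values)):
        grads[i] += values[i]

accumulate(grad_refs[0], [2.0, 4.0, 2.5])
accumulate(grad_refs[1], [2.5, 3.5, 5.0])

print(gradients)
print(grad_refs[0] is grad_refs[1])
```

Key concept: gradient accumulation aliasing.
Step by step:
`gradients = [0.0] * 3` → gradients = [0.0, 0.0, 0.0]
`grad_refs = [gradients] * 2` → grad_refs = [[0.0, 0.0, 0.0], [0.0, 0.0, 0.0]]
`accumulate(grad_refs[0], [2.0, 4.0, 2.5])` → gradients = [2.0, 4.0, 2.5]; grad_refs = [[2.0, 4.0, 2.5], [2.0, 4.0, 2.5]]
`accumulate(grad_refs[1], [2.5, 3.5, 5.0])` → gradients = [4.5, 7.5, 7.5]; grad_refs = [[4.5, 7.5, 7.5], [4.5, 7.5, 7.5]]
`print(gradients)` → prints [4.5, 7.5, 7.5]
`print(grad_refs[0] is grad_refs[1])` → prints True

Answer:
[4.5, 7.5, 7.5]
True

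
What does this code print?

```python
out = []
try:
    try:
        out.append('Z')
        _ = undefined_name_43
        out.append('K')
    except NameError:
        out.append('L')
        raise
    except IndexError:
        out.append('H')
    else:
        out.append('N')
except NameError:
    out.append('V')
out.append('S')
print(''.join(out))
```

Execution trace: 'Z' (inner try body) → 'L' (inner except NameError) → 'V' (outer except NameError) → 'S' (after the try/except). Output: ZLVS

Answer: ZLVS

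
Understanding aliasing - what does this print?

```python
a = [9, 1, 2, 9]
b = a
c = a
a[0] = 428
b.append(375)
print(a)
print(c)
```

Key concept: multiple aliases.
Step by step:
`a = [9, 1, 2, 9]` → a = [9, 1, 2, 9]
`b = a` → b = [9, 1, 2, 9] (same object as a)
`c = a` → c = [9, 1, 2, 9] (same object as a, b)
`a[0] = 428` → a = [428, 1, 2, 9] (same object as b, c); b = [428, 1, 2, 9] (same object as a, c); c = [428, 1, 2, 9] (same object as a, b)
`b.append(375)` → a = [428, 1, 2, 9, 375] (same object as b, c); b = [428, 1, 2, 9, 375] (same object as a, c); c = [428, 1, 2, 9, 375] (same object as a, b)
`print(a)` → prints [428, 1, 2, 9, 375]
`print(c)` → prints [428, 1, 2, 9, 375]

Answer:
[428, 1, 2, 9, 375]
[428, 1, 2, 9, 375]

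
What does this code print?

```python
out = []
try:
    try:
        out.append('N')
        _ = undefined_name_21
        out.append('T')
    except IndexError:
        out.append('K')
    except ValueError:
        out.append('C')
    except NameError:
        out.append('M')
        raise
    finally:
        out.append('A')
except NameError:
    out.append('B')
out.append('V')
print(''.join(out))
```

Execution trace: 'N' (inner try body) → 'M' (inner except NameError) → 'A' (inner finally) → 'B' (outer except NameError) → 'V' (after the try/except). Output: NMABV

Answer: NMABV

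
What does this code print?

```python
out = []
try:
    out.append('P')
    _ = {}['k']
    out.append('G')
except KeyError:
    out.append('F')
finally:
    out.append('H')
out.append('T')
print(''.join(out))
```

Execution trace: 'P' (try body) → 'F' (except KeyError) → 'H' (finally) → 'T' (after the try/except). Output: PFHT

Answer: PFHT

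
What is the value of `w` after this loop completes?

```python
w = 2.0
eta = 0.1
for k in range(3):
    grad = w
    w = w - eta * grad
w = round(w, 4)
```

Gradient descent: w = 2.0 * (1 - 0.1)^3
`w` takes the values: 2.0 → 1.8 → 1.62 → 1.458

Answer: 1.458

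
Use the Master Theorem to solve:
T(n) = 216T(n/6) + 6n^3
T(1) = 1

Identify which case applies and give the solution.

a=216, b=6, f(n)=6n^3. log_6(216) = 3. Since c=3 = 3, Case 2 applies: T(n) = Θ(n^log_b(a) · log n) = O(n^3 log n).

Answer: O(n^3 log n) - Case 2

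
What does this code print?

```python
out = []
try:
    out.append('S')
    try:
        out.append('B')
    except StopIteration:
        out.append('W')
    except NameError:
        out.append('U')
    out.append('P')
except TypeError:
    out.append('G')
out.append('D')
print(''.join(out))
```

Execution trace: 'S' (try body) → 'B' (inner try body, no exception) → 'P' (try body, no exception) → 'D' (after the try/except). Output: SBPD

Answer: SBPD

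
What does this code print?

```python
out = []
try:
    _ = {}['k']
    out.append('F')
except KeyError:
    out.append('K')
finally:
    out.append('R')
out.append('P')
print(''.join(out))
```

Execution trace: 'K' (except KeyError) → 'R' (finally) → 'P' (after the try/except). Output: KRP

Answer: KRP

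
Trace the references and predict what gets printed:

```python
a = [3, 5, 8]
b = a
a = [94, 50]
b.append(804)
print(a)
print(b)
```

Key concept: rebinding vs mutation: a is rebound to a new list, b still points at the original.
Step by step:
`a = [3, 5, 8]` → a = [3, 5, 8]
`b = a` → b = [3, 5, 8] (same object as a)
`a = [94, 50]` → a = [94, 50]
`b.append(804)` → b = [3, 5, 8, 804]
`print(a)` → prints [94, 50]
`print(b)` → prints [3, 5, 8, 804]

Answer:
[94, 50]
[3, 5, 8, 804]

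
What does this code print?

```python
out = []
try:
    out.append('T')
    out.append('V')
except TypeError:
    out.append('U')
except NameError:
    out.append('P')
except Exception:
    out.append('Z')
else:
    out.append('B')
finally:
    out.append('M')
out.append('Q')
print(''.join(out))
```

Execution trace: 'T' (try body) → 'V' (try body, no exception) → 'B' (else) → 'M' (finally) → 'Q' (after the try/except). Output: TVBMQ

Answer: TVBMQ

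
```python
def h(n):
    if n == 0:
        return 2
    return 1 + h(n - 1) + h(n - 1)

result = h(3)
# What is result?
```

h(n) = 1 + 2·h(n-1), h(0)=2. Closed form: (2+1)·2^3 - 1 = 23.

Answer: 23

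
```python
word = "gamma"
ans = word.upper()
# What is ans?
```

Trace:
`word = "gamma"` → word = 'gamma'
`ans = word.upper()` → ans = 'GAMMA'
So ans = 'GAMMA'

Answer: 'GAMMA'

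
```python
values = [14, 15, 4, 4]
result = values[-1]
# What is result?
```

Trace:
`values = [14, 15, 4, 4]` → values = [14, 15, 4, 4]
`result = values[-1]` → result = 4
So result = 4

Answer: 4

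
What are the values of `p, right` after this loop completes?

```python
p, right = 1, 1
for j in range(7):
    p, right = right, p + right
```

Fibonacci: after 7 iterations
`p, right` takes the values: (1, 1) → (1, 2) → (2, 3) → (3, 5) → (5, 8) → (8, 13) → (13, 21) → (21, 34)

Answer: 21, 34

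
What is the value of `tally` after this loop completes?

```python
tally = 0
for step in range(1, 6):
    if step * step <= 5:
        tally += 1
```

Count numbers where step² ≤ 5
`tally` takes the values: 0 → 1 → 2

Answer: 2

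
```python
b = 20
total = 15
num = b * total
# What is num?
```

Trace:
`b = 20` → b = 20
`total = 15` → total = 15
`num = b * total` → num = 300
So num = 300

Answer: 300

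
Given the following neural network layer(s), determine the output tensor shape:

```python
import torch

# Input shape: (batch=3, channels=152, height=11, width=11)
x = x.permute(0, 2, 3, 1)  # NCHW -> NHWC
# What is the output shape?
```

Input: (3, 152, 11, 11) -> Output: (3, 11, 11, 152)

Answer: (3, 11, 11, 152)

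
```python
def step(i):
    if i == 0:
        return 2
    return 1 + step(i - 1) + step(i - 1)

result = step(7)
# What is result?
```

step(i) = 1 + 2·step(i-1), step(0)=2. Closed form: (2+1)·2^7 - 1 = 383.

Answer: 383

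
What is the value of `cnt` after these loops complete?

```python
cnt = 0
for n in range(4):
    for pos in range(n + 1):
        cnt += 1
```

Triangle: 1 + 2 + ... + 4
`cnt` takes the values: 0 → 1 → 2 → 3 → 4 → 5 → 6 → 7 → 8 → 9 → 10

Answer: 10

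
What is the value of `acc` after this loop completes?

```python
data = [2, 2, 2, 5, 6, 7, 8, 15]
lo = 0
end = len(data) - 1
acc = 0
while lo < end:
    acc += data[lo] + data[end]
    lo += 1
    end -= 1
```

Sum of pairs from ends
`acc` takes the values: 0 → 17 → 27 → 36 → 47

Answer: 47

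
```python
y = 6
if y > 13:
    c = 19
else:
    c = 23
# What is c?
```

Trace:
`y = 6` → y = 6
`if y > 13: ...` → y > 13 is False, take else branch → c = 23
So c = 23

Answer: 23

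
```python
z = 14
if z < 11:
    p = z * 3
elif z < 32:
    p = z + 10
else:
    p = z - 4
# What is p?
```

Trace:
`z = 14` → z = 14
`if z < 11: ...` → z < 11 is False, z < 32 is True → p = 24
So p = 24

Answer: 24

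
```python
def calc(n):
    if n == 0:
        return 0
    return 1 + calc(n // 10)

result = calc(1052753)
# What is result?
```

Count of digits of 1052753: 7

Answer: 7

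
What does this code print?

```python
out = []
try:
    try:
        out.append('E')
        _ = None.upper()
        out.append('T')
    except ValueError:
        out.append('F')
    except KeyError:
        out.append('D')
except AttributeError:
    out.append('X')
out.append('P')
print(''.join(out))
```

Execution trace: 'E' (try body) → 'X' (outer except AttributeError) → 'P' (after the try/except). Output: EXP

Answer: EXP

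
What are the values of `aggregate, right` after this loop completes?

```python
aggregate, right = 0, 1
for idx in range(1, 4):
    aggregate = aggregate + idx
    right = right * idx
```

Sum and factorial of 1 to 3
`aggregate, right` takes the values: (0, 1) → (1, 1) → (3, 1) → (3, 2) → (6, 2) → (6, 6)

Answer: 6, 6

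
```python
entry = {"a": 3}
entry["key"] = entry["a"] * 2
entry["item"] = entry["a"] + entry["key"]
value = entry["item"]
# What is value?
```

Trace:
`entry = {"a": 3}` → entry = {'a': 3}
`entry["key"] = entry["a"] * 2` → entry = {'a': 3, 'key': 6}
`entry["item"] = entry["a"] + entry["key"]` → entry = {'a': 3, 'key': 6, 'item': 9}
`value = entry["item"]` → value = 9
So value = 9

Answer: 9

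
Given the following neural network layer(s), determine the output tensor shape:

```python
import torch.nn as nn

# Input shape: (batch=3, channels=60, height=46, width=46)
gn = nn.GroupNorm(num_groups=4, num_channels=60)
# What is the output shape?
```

Input: (3, 60, 46, 46) -> Output: (3, 60, 46, 46)

Answer: (3, 60, 46, 46)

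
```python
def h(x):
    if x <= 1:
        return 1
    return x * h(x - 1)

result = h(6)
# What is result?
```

h(6) = 6 * 5 * 4 * 3 * 2 * 1 = 720

Answer: 720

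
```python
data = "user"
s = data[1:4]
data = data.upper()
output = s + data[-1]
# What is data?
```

Trace:
`data = "user"` → data = 'user'
`s = data[1:4]` → s = 'ser'
`data = data.upper()` → data = 'USER'
`output = s + data[-1]` → output = 'serR'
So data = 'USER'

Answer: 'USER'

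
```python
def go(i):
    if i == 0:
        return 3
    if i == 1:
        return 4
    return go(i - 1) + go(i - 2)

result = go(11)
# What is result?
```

Build up from base cases: go(0)=3, go(1)=4, go(2)=7, go(3)=11, go(4)=18, go(5)=29, go(6)=47, ..., go(11)=521

Answer: 521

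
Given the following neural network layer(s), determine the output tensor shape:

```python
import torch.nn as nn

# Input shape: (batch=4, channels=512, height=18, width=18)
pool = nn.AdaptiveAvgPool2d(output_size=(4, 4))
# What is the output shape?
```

Input: (4, 512, 18, 18) -> Output: (4, 512, 4, 4)

Answer: (4, 512, 4, 4)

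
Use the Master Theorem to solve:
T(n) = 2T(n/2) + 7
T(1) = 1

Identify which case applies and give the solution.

a=2, b=2, f(n)=7. log_2(2) = 1. Since c=0 < 1, Case 1 applies: T(n) = Θ(n^log_b(a)) = O(n).

Answer: O(n) - Case 1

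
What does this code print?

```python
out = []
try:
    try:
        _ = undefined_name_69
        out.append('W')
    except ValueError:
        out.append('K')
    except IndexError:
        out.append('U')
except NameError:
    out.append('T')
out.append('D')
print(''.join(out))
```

Execution trace: 'T' (outer except NameError) → 'D' (after the try/except). Output: TD

Answer: TD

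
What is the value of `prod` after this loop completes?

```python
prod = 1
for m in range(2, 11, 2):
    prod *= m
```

Product of even numbers 2 to 10
`prod` takes the values: 1 → 2 → 8 → 48 → 384 → 3840

Answer: 3840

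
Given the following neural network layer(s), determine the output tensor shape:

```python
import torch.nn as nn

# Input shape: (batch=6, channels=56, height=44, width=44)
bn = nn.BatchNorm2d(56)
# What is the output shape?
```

Input: (6, 56, 44, 44) -> Output: (6, 56, 44, 44)

Answer: (6, 56, 44, 44)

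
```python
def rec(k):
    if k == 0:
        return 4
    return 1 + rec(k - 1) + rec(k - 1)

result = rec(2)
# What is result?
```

rec(k) = 1 + 2·rec(k-1), rec(0)=4. Closed form: (4+1)·2^2 - 1 = 19.

Answer: 19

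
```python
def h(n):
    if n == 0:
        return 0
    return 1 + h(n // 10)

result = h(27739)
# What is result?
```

Count of digits of 27739: 5

Answer: 5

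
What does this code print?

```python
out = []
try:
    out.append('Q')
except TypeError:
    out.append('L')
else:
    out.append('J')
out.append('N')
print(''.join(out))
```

Execution trace: 'Q' (try body, no exception) → 'J' (else) → 'N' (after the try/except). Output: QJN

Answer: QJN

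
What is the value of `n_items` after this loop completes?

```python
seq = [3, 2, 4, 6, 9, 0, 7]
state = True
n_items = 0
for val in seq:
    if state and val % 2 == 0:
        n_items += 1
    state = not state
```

Count even values at even positions
`n_items` takes the values: 0 → 1

Answer: 1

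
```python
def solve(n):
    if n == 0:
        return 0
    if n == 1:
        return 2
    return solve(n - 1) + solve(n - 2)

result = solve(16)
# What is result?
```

Build up from base cases: solve(0)=0, solve(1)=2, solve(2)=2, solve(3)=4, solve(4)=6, solve(5)=10, solve(6)=16, ..., solve(16)=1974

Answer: 1974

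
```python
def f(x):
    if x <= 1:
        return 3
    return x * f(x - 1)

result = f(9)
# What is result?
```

f(9) = 9 * 8 * 7 * 6 * 5 * 4 * 3 * 2 * 3 = 1088640

Answer: 1088640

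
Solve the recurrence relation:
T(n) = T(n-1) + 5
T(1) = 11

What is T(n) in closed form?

Unrolling: T(n) = T(1) + 5·(n-1) = 11 + 5(n-1) = 5n + 6.

Answer: T(n) = 5n + 6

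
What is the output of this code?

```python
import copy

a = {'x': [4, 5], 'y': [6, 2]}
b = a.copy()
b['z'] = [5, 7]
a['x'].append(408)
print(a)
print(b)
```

Key concept: shallow copy of dict with mutable values.
Step by step:
`a = {'x': [4, 5], 'y': [6, 2]}` → a = {'x': [4, 5], 'y': [6, 2]}
`b = a.copy()` → b = {'x': [4, 5], 'y': [6, 2]}
`b['z'] = [5, 7]` → b = {'x': [4, 5], 'y': [6, 2], 'z': [5, 7]}
`a['x'].append(408)` → a = {'x': [4, 5, 408], 'y': [6, 2]}; b = {'x': [4, 5, 408], 'y': [6, 2], 'z': [5, 7]}
`print(a)` → prints {'x': [4, 5, 408], 'y': [6, 2]}
`print(b)` → prints {'x': [4, 5, 408], 'y': [6, 2], 'z': [5, 7]}

Answer:
{'x': [4, 5, 408], 'y': [6, 2]}
{'x': [4, 5, 408], 'y': [6, 2], 'z': [5, 7]}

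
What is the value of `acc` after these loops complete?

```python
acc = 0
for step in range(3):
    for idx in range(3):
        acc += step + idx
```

Sum of all step+idx for step,idx in 3x3
`acc` takes the values: 0 → 1 → 3 → 4 → 6 → 9 → 11 → 14 → 18

Answer: 18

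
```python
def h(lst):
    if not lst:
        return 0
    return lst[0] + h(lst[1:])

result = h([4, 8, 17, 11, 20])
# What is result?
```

4 + 8 + 17 + 11 + 20 + 0 = 60

Answer: 60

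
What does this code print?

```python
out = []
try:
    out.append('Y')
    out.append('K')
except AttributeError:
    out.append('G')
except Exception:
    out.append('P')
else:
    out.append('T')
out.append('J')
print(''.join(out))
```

Execution trace: 'Y' (try body) → 'K' (try body, no exception) → 'T' (else) → 'J' (after the try/except). Output: YKTJ

Answer: YKTJ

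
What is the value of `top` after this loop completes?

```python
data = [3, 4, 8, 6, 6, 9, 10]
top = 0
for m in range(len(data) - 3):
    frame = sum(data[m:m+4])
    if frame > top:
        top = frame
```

Max sum of 4-element window in [3, 4, 8, 6, 6, 9, 10]
`top` takes the values: 0 → 21 → 24 → 29 → 31

Answer: 31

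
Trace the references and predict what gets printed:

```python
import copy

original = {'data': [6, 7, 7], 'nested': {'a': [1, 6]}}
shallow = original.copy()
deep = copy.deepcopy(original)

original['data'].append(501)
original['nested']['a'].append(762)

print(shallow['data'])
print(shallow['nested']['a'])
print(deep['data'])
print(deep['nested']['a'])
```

Key concept: comparing shallow vs deep copy.
Step by step:
`original = {'data': [6, 7, 7], 'nested': {'a': [1, 6]}}` → original = {'data': [6, 7, 7], 'nested': {'a': [1, 6]}}
`shallow = original.copy()` → shallow = {'data': [6, 7, 7], 'nested': {'a': [1, 6]}}
`deep = copy.deepcopy(original)` → deep = {'data': [6, 7, 7], 'nested': {'a': [1, 6]}}
`original['data'].append(501)` → original = {'data': [6, 7, 7, 501], 'nested': {'a': [1, 6]}}; shallow = {'data': [6, 7, 7, 501], 'nested': {'a': [1, 6]}}
`original['nested']['a'].append(762)` → original = {'data': [6, 7, 7, 501], 'nested': {'a': [1, 6, 762]}}; shallow = {'data': [6, 7, 7, 501], 'nested': {'a': [1, 6, 762]}}
`print(shallow['data'])` → prints [6, 7, 7, 501]
`print(shallow['nested']['a'])` → prints [1, 6, 762]
`print(deep['data'])` → prints [6, 7, 7]
`print(deep['nested']['a'])` → prints [1, 6]

Answer:
[6, 7, 7, 501]
[1, 6, 762]
[6, 7, 7]
[1, 6]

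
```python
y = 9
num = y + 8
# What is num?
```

Trace:
`y = 9` → y = 9
`num = y + 8` → num = 17
So num = 17

Answer: 17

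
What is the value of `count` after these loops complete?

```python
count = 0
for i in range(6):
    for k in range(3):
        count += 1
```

6 * 3 = 18
`count` takes the values: 0 → 1 → 2 → 3 → 4 → 5 → 6 → 7 → 8 → 9 → 10 → 11 → 12 → 13 → 14 → 15 → 16 → 17 → 18

Answer: 18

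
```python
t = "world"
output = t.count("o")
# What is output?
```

Trace:
`t = "world"` → t = 'world'
`output = t.count("o")` → output = 1
So output = 1

Answer: 1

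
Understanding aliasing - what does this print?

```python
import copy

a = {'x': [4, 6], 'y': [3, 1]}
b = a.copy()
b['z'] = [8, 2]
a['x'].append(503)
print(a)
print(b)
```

Key concept: shallow copy of dict with mutable values.
Step by step:
`a = {'x': [4, 6], 'y': [3, 1]}` → a = {'x': [4, 6], 'y': [3, 1]}
`b = a.copy()` → b = {'x': [4, 6], 'y': [3, 1]}
`b['z'] = [8, 2]` → b = {'x': [4, 6], 'y': [3, 1], 'z': [8, 2]}
`a['x'].append(503)` → a = {'x': [4, 6, 503], 'y': [3, 1]}; b = {'x': [4, 6, 503], 'y': [3, 1], 'z': [8, 2]}
`print(a)` → prints {'x': [4, 6, 503], 'y': [3, 1]}
`print(b)` → prints {'x': [4, 6, 503], 'y': [3, 1], 'z': [8, 2]}

Answer:
{'x': [4, 6, 503], 'y': [3, 1]}
{'x': [4, 6, 503], 'y': [3, 1], 'z': [8, 2]}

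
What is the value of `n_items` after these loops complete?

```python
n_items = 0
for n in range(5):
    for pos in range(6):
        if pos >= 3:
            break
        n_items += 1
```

Inner breaks at 3, outer runs 5 times
`n_items` takes the values: 0 → 1 → 2 → 3 → 4 → 5 → 6 → 7 → 8 → 9 → 10 → 11 → 12 → 13 → 14 → 15

Answer: 15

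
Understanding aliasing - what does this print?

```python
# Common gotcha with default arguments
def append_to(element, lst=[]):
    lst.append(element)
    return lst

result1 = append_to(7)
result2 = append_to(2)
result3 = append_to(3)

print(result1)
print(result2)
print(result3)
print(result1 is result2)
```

Key concept: mutable default argument gotcha.
Step by step:
`result1 = append_to(7)` → result1 = [7]
`result2 = append_to(2)` → result1 = [7, 2] (same object as result2); result2 = [7, 2] (same object as result1)
`result3 = append_to(3)` → result1 = [7, 2, 3] (same object as result2, result3); result2 = [7, 2, 3] (same object as result1, result3); result3 = [7, 2, 3] (same object as result1, result2)
`print(result1)` → prints [7, 2, 3]
`print(result2)` → prints [7, 2, 3]
`print(result3)` → prints [7, 2, 3]
`print(result1 is result2)` → prints True

Answer:
[7, 2, 3]
[7, 2, 3]
[7, 2, 3]
True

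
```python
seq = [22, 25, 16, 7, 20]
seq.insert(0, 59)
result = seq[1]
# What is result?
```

Trace:
`seq = [22, 25, 16, 7, 20]` → seq = [22, 25, 16, 7, 20]
`seq.insert(0, 59)` → seq = [59, 22, 25, 16, 7, 20]
`result = seq[1]` → result = 22
So result = 22

Answer: 22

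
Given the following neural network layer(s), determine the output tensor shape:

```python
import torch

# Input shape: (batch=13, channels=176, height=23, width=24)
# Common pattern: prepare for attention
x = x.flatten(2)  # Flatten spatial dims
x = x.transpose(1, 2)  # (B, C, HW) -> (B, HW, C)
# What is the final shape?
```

Input: (13, 176, 23, 24) -> after flatten(2): (13, 176, 552) -> Output: (13, 552, 176)

Answer: (13, 552, 176)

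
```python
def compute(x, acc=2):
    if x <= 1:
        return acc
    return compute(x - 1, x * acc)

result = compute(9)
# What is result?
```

Accumulator trace (n, acc): (9, 2) -> (8, 18) -> (7, 144) -> (6, 1008) -> (5, 6048) -> (4, 30240) -> (3, 120960) -> (2, 362880) -> (1, 725760) -> return 725760

Answer: 725760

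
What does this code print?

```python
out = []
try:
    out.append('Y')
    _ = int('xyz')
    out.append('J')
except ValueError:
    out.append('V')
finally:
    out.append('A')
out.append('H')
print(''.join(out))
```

Execution trace: 'Y' (try body) → 'V' (except ValueError) → 'A' (finally) → 'H' (after the try/except). Output: YVAH

Answer: YVAH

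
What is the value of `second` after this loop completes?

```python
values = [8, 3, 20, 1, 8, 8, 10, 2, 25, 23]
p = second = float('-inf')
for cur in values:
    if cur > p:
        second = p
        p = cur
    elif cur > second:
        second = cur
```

Second largest (with repeats) in [8, 3, 20, 1, 8, 8, 10, 2, 25, 23]
`second` takes the values: -inf → 3 → 8 → 10 → 20 → 23

Answer: 23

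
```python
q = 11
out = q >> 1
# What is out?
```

Trace:
`q = 11` → q = 11
`out = q >> 1` → out = 5
So out = 5

Answer: 5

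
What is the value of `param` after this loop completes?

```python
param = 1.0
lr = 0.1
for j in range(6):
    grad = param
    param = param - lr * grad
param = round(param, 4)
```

Gradient descent: w = 1.0 * (1 - 0.1)^6
`param` takes the values: 1.0 → 0.9 → 0.81 → 0.729 → 0.6561 → 0.59049 → 0.531441 → 0.5314

Answer: 0.5314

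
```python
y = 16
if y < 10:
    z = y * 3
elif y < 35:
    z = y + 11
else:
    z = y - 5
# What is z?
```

Trace:
`y = 16` → y = 16
`if y < 10: ...` → y < 10 is False, y < 35 is True → z = 27
So z = 27

Answer: 27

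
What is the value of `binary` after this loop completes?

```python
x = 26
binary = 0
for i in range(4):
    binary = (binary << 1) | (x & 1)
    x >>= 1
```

Reverse lowest 4 bits of 26
`binary` takes the values: 0 → 1 → 2 → 5

Answer: 5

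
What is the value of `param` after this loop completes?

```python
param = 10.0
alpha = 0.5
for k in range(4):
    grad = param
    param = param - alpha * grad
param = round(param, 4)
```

Gradient descent: w = 10.0 * (1 - 0.5)^4
`param` takes the values: 10.0 → 5.0 → 2.5 → 1.25 → 0.625

Answer: 0.625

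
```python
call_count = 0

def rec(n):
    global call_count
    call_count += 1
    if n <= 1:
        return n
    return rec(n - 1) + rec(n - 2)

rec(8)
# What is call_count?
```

Calls(n) = 1 + Calls(n-1) + Calls(n-2); Calls(0)=Calls(1)=1. For n=8 this gives 67.

Answer: 67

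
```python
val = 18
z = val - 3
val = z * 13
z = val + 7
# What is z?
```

Trace:
`val = 18` → val = 18
`z = val - 3` → z = 15
`val = z * 13` → val = 195
`z = val + 7` → z = 202
So z = 202

Answer: 202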